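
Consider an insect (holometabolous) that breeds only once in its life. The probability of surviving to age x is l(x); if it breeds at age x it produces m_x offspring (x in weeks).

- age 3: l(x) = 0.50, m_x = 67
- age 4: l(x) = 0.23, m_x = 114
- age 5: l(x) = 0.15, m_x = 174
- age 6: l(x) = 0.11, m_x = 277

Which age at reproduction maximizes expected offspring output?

Expected offspring if breeding at age x = l(x) × m_x:
  age 3: 0.50 × 67 = 33.500
  age 4: 0.23 × 114 = 26.220
  age 5: 0.15 × 174 = 26.100
  age 6: 0.11 × 277 = 30.470
Maximum at age 3 (33.500).

3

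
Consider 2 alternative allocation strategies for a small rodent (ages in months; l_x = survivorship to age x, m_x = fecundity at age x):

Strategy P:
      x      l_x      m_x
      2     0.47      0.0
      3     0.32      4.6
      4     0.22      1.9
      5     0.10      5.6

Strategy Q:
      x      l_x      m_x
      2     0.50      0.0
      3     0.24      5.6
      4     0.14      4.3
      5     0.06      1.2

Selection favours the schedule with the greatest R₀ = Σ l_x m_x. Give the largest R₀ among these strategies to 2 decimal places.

Strategy P: R₀ = 0.47×0.0 + 0.32×4.6 + 0.22×1.9 + 0.10×5.6 = 2.4500
Strategy Q: R₀ = 0.50×0.0 + 0.24×5.6 + 0.14×4.3 + 0.06×1.2 = 2.0180
Highest R₀: strategy P with 2.4500.

2.45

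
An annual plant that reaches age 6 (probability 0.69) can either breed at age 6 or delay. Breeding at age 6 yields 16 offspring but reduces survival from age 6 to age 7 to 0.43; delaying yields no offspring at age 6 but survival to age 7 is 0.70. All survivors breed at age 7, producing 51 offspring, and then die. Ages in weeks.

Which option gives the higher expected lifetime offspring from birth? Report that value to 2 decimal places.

26.17

breed at age 6: R₀ = 0.69 × (16 + 0.43 × 51) = 0.69 × 37.9300 = 26.1717
delay to age 7: R₀ = 0.69 × (0.70 × 51) = 0.69 × 35.7000 = 24.6330
Higher: breed at age 6 (26.1717).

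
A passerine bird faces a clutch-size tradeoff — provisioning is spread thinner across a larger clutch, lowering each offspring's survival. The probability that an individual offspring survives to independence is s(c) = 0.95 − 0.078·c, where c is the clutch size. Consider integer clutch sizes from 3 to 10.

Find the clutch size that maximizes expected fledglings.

6

Expected fledglings = c × s(c):
  c=3: 3 × 0.716 = 2.148
  c=4: 4 × 0.638 = 2.552
  c=5: 5 × 0.560 = 2.800
  c=6: 6 × 0.482 = 2.892
  c=7: 7 × 0.404 = 2.828
  c=8: 8 × 0.326 = 2.608
  c=9: 9 × 0.248 = 2.232
  c=10: 10 × 0.170 = 1.700
Maximum at c = 6 (2.892 fledglings).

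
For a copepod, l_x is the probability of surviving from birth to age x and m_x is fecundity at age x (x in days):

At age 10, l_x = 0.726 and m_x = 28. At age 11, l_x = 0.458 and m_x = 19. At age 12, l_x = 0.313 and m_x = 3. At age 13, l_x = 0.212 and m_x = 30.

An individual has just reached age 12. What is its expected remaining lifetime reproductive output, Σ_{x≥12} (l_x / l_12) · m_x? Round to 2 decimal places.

23.32

l_12 = 0.313. Conditional survival from age 12 to x is l_x / l_12.
  x=12: (0.313/0.313) × 3 = 3.0000
  x=13: (0.212/0.313) × 30 = 20.3195
Sum = 3.0000 + 20.3195 = 23.3195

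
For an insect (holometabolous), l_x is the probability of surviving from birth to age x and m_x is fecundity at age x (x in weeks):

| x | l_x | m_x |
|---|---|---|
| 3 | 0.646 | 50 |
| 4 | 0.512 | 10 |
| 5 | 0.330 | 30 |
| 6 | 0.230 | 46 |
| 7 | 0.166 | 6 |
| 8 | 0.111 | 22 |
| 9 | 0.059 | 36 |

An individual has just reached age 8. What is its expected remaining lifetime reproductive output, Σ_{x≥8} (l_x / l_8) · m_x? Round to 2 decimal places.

l_8 = 0.111. Conditional survival from age 8 to x is l_x / l_8.
  x=8: (0.111/0.111) × 22 = 22.0000
  x=9: (0.059/0.111) × 36 = 19.1351
Sum = 22.0000 + 19.1351 = 41.1351

41.14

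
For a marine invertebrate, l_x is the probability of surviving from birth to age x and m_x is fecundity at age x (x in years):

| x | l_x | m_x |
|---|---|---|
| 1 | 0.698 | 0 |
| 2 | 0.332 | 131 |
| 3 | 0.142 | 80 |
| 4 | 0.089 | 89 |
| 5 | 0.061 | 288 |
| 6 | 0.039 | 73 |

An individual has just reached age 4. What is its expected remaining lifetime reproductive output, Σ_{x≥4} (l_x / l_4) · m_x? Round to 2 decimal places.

318.38

l_4 = 0.089. Conditional survival from age 4 to x is l_x / l_4.
  x=4: (0.089/0.089) × 89 = 89.0000
  x=5: (0.061/0.089) × 288 = 197.3933
  x=6: (0.039/0.089) × 73 = 31.9888
Sum = 89.0000 + 197.3933 + 31.9888 = 318.3820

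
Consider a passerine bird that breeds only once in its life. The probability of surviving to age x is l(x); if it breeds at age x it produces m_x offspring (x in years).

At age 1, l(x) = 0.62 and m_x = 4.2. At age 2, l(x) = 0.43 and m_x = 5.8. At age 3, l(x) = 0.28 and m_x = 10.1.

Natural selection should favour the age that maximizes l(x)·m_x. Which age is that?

3

Expected offspring if breeding at age x = l(x) × m_x:
  age 1: 0.62 × 4.2 = 2.604
  age 2: 0.43 × 5.8 = 2.494
  age 3: 0.28 × 10.1 = 2.828
Maximum at age 3 (2.828).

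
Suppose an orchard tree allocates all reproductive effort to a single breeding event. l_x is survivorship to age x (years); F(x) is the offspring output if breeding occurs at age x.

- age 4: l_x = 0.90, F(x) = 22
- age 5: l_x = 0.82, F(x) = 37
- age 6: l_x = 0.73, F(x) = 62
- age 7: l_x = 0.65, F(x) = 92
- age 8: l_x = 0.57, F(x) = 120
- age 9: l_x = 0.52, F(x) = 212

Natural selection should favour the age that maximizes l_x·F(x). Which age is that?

Expected offspring if breeding at age x = l_x × F(x):
  age 4: 0.90 × 22 = 19.800
  age 5: 0.82 × 37 = 30.340
  age 6: 0.73 × 62 = 45.260
  age 7: 0.65 × 92 = 59.800
  age 8: 0.57 × 120 = 68.400
  age 9: 0.52 × 212 = 110.240
Maximum at age 9 (110.240).

9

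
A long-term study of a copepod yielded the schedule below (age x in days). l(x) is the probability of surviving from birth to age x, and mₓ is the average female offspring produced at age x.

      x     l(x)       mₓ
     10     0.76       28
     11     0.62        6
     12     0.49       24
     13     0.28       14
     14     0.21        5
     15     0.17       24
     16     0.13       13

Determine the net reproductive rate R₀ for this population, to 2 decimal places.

R₀ = Σ l(x) mₓ:
  age 10: 0.76 × 28 = 21.2800
  age 11: 0.62 × 6 = 3.7200
  age 12: 0.49 × 24 = 11.7600
  age 13: 0.28 × 14 = 3.9200
  age 14: 0.21 × 5 = 1.0500
  age 15: 0.17 × 24 = 4.0800
  age 16: 0.13 × 13 = 1.6900
R₀ = 21.2800 + 3.7200 + 11.7600 + 3.9200 + 1.0500 + 4.0800 + 1.6900 = 47.5000

47.50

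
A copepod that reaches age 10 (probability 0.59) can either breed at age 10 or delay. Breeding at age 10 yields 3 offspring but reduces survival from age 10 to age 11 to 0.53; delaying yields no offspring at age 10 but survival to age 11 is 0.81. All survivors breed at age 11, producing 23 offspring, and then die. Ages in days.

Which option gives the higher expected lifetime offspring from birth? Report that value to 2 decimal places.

10.99

breed at age 10: R₀ = 0.59 × (3 + 0.53 × 23) = 0.59 × 15.1900 = 8.9621
delay to age 11: R₀ = 0.59 × (0.81 × 23) = 0.59 × 18.6300 = 10.9917
Higher: delay to age 11 (10.9917).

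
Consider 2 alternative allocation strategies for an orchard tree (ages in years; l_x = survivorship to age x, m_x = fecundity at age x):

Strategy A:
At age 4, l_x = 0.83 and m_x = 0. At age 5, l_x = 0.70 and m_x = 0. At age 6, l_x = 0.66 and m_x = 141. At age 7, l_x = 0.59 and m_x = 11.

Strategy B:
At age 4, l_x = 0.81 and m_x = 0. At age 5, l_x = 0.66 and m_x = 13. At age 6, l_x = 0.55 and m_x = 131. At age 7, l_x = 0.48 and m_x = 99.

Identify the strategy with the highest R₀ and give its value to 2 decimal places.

128.15

Strategy A: R₀ = 0.83×0 + 0.70×0 + 0.66×141 + 0.59×11 = 99.5500
Strategy B: R₀ = 0.81×0 + 0.66×13 + 0.55×131 + 0.48×99 = 128.1500
Highest R₀: strategy B with 128.1500.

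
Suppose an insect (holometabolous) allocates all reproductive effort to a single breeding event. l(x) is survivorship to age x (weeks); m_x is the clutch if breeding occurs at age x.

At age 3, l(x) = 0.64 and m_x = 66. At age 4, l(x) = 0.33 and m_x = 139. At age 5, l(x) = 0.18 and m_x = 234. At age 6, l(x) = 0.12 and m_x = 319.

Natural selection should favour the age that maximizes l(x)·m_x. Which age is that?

4

Expected offspring if breeding at age x = l(x) × m_x:
  age 3: 0.64 × 66 = 42.240
  age 4: 0.33 × 139 = 45.870
  age 5: 0.18 × 234 = 42.120
  age 6: 0.12 × 319 = 38.280
Maximum at age 4 (45.870).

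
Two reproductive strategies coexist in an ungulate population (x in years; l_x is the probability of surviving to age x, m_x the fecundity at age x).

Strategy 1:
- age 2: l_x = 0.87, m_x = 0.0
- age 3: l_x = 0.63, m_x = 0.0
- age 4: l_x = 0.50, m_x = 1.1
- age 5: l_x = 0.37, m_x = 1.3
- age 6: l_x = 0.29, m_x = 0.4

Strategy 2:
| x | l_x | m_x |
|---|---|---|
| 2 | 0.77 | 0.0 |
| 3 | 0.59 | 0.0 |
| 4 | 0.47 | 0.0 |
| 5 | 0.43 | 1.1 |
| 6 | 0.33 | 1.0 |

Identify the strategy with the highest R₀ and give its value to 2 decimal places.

Strategy 1: R₀ = 0.87×0.0 + 0.63×0.0 + 0.50×1.1 + 0.37×1.3 + 0.29×0.4 = 1.1470
Strategy 2: R₀ = 0.77×0.0 + 0.59×0.0 + 0.47×0.0 + 0.43×1.1 + 0.33×1.0 = 0.8030
Highest R₀: strategy 1 with 1.1470.

1.15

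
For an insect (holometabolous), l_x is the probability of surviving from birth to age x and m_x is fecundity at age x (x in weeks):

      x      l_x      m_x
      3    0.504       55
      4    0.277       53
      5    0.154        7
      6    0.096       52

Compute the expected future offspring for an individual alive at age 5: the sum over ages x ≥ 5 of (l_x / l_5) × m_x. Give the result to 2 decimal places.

39.42

l_5 = 0.154. Conditional survival from age 5 to x is l_x / l_5.
  x=5: (0.154/0.154) × 7 = 7.0000
  x=6: (0.096/0.154) × 52 = 32.4156
Sum = 7.0000 + 32.4156 = 39.4156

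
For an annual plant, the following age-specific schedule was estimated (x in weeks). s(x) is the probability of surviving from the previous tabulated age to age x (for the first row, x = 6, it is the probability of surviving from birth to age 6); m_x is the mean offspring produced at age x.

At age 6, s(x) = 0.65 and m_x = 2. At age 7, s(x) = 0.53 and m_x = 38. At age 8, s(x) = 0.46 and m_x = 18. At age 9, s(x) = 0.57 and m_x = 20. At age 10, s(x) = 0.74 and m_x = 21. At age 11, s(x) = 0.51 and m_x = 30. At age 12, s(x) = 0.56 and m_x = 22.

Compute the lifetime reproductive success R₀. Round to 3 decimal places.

Survivorship from birth: l_x = s_6·s_7·…·s_x.
  l_6 = 0.65000
  l_7 = 0.34450
  l_8 = 0.15847
  l_9 = 0.09033
  l_10 = 0.06684
  l_11 = 0.03409
  l_12 = 0.01909
R₀ = Σ l_x m_x:
  age 6: 0.65000 × 2 = 1.3000
  age 7: 0.34450 × 38 = 13.0910
  age 8: 0.15847 × 18 = 2.8525
  age 9: 0.09033 × 20 = 1.8066
  age 10: 0.06684 × 21 = 1.4036
  age 11: 0.03409 × 30 = 1.0227
  age 12: 0.01909 × 22 = 0.4200
R₀ = 1.3000 + 13.0910 + 2.8525 + 1.8066 + 1.4036 + 1.0227 + 0.4200 = 21.8964

21.896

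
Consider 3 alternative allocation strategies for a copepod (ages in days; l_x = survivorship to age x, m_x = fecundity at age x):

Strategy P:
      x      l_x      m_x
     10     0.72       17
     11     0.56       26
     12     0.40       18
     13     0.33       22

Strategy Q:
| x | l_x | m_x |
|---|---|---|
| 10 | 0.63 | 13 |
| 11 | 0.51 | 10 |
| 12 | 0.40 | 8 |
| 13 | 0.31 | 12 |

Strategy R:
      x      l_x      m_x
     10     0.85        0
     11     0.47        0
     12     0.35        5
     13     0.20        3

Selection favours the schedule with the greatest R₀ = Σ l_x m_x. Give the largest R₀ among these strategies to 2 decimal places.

Strategy P: R₀ = 0.72×17 + 0.56×26 + 0.40×18 + 0.33×22 = 41.2600
Strategy Q: R₀ = 0.63×13 + 0.51×10 + 0.40×8 + 0.31×12 = 20.2100
Strategy R: R₀ = 0.85×0 + 0.47×0 + 0.35×5 + 0.20×3 = 2.3500
Highest R₀: strategy P with 41.2600.

41.26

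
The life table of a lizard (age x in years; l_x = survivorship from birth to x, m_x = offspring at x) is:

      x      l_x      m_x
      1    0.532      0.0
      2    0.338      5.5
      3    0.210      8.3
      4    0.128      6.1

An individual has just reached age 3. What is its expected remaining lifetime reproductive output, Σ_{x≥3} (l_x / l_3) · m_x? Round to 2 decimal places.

12.02

l_3 = 0.210. Conditional survival from age 3 to x is l_x / l_3.
  x=3: (0.210/0.210) × 8.3 = 8.3000
  x=4: (0.128/0.210) × 6.1 = 3.7181
Sum = 8.3000 + 3.7181 = 12.0181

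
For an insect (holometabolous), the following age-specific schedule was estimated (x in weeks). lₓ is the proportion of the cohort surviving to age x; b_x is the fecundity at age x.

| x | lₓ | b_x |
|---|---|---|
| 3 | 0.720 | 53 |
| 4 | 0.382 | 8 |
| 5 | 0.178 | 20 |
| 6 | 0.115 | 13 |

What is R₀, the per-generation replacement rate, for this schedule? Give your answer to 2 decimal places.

R₀ = Σ lₓ b_x:
  age 3: 0.720 × 53 = 38.1600
  age 4: 0.382 × 8 = 3.0560
  age 5: 0.178 × 20 = 3.5600
  age 6: 0.115 × 13 = 1.4950
R₀ = 38.1600 + 3.0560 + 3.5600 + 1.4950 = 46.2710

46.27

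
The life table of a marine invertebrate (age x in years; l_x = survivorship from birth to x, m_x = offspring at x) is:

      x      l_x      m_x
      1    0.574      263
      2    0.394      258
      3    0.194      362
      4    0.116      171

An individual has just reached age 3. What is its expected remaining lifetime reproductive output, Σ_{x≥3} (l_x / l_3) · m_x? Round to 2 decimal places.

464.25

l_3 = 0.194. Conditional survival from age 3 to x is l_x / l_3.
  x=3: (0.194/0.194) × 362 = 362.0000
  x=4: (0.116/0.194) × 171 = 102.2474
Sum = 362.0000 + 102.2474 = 464.2474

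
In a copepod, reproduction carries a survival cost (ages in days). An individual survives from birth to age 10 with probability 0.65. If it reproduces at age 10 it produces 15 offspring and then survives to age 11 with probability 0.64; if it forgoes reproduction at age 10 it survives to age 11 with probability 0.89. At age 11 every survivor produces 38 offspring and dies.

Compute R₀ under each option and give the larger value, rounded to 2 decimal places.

25.56

breed at age 10: R₀ = 0.65 × (15 + 0.64 × 38) = 0.65 × 39.3200 = 25.5580
delay to age 11: R₀ = 0.65 × (0.89 × 38) = 0.65 × 33.8200 = 21.9830
Higher: breed at age 10 (25.5580).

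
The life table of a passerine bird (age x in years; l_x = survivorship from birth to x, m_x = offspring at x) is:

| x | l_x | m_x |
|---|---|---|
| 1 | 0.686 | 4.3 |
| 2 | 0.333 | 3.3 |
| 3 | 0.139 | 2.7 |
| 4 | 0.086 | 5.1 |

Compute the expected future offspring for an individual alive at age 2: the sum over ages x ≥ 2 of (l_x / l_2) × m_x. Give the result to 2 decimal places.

5.74

l_2 = 0.333. Conditional survival from age 2 to x is l_x / l_2.
  x=2: (0.333/0.333) × 3.3 = 3.3000
  x=3: (0.139/0.333) × 2.7 = 1.1270
  x=4: (0.086/0.333) × 5.1 = 1.3171
Sum = 3.3000 + 1.1270 + 1.3171 = 5.7441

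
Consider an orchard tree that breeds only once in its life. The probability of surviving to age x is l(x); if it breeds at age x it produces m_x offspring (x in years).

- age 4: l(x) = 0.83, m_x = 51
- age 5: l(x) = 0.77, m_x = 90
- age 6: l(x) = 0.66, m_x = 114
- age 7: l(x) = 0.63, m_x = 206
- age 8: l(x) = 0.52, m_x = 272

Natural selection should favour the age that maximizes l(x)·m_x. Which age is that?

Expected offspring if breeding at age x = l(x) × m_x:
  age 4: 0.83 × 51 = 42.330
  age 5: 0.77 × 90 = 69.300
  age 6: 0.66 × 114 = 75.240
  age 7: 0.63 × 206 = 129.780
  age 8: 0.52 × 272 = 141.440
Maximum at age 8 (141.440).

8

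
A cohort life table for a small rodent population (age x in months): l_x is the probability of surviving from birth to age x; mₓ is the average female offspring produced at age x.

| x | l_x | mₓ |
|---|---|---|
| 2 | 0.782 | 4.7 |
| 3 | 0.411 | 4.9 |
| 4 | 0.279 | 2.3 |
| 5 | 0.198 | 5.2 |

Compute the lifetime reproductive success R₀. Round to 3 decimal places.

7.361

R₀ = Σ l_x mₓ:
  age 2: 0.782 × 4.7 = 3.6754
  age 3: 0.411 × 4.9 = 2.0139
  age 4: 0.279 × 2.3 = 0.6417
  age 5: 0.198 × 5.2 = 1.0296
R₀ = 3.6754 + 2.0139 + 0.6417 + 1.0296 = 7.3606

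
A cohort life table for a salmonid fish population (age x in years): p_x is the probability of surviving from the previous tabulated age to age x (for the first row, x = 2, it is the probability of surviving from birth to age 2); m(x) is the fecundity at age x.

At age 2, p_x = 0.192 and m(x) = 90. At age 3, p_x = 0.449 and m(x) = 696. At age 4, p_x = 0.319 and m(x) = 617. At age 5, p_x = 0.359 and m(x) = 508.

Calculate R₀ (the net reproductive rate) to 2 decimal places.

99.26

Survivorship from birth: l_x = p_2·p_3·…·p_x.
  l_2 = 0.19200
  l_3 = 0.08621
  l_4 = 0.02750
  l_5 = 0.00987
R₀ = Σ l_x m(x):
  age 2: 0.19200 × 90 = 17.2800
  age 3: 0.08621 × 696 = 60.0022
  age 4: 0.02750 × 617 = 16.9675
  age 5: 0.00987 × 508 = 5.0140
R₀ = 17.2800 + 60.0022 + 16.9675 + 5.0140 = 99.2636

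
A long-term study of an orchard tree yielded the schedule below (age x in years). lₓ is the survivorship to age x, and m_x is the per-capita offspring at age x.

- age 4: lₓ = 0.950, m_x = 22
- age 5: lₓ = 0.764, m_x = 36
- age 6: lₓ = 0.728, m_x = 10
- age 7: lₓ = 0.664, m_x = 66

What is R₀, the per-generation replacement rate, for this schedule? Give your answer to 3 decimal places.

R₀ = Σ lₓ m_x:
  age 4: 0.950 × 22 = 20.9000
  age 5: 0.764 × 36 = 27.5040
  age 6: 0.728 × 10 = 7.2800
  age 7: 0.664 × 66 = 43.8240
R₀ = 20.9000 + 27.5040 + 7.2800 + 43.8240 = 99.5080

99.508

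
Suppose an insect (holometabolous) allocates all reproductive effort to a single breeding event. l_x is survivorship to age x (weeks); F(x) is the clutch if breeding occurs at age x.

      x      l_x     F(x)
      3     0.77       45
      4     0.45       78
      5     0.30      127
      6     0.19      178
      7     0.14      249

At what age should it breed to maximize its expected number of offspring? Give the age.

Expected offspring if breeding at age x = l_x × F(x):
  age 3: 0.77 × 45 = 34.650
  age 4: 0.45 × 78 = 35.100
  age 5: 0.30 × 127 = 38.100
  age 6: 0.19 × 178 = 33.820
  age 7: 0.14 × 249 = 34.860
Maximum at age 5 (38.100).

5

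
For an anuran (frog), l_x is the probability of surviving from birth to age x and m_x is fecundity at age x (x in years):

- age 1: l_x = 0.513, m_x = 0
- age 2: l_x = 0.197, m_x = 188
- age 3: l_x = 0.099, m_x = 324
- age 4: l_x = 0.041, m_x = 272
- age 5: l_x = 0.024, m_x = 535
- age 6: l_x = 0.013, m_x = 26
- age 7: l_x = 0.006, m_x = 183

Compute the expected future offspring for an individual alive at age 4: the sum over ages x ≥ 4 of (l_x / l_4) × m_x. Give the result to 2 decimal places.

620.20

l_4 = 0.041. Conditional survival from age 4 to x is l_x / l_4.
  x=4: (0.041/0.041) × 272 = 272.0000
  x=5: (0.024/0.041) × 535 = 313.1707
  x=6: (0.013/0.041) × 26 = 8.2439
  x=7: (0.006/0.041) × 183 = 26.7805
Sum = 272.0000 + 313.1707 + 8.2439 + 26.7805 = 620.1951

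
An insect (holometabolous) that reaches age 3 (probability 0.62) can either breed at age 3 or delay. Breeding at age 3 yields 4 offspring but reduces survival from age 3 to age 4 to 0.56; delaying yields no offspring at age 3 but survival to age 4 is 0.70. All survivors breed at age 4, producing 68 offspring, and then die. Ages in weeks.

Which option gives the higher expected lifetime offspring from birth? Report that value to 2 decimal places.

breed at age 3: R₀ = 0.62 × (4 + 0.56 × 68) = 0.62 × 42.0800 = 26.0896
delay to age 4: R₀ = 0.62 × (0.70 × 68) = 0.62 × 47.6000 = 29.5120
Higher: delay to age 4 (29.5120).

29.51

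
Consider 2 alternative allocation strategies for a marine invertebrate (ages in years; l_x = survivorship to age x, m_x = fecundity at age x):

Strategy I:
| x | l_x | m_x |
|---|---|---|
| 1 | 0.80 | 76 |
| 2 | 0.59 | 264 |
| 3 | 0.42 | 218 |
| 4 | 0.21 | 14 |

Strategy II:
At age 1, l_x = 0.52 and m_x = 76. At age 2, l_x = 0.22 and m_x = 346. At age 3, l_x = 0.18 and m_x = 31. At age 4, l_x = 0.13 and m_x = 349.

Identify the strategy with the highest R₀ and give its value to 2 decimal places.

Strategy I: R₀ = 0.80×76 + 0.59×264 + 0.42×218 + 0.21×14 = 311.0600
Strategy II: R₀ = 0.52×76 + 0.22×346 + 0.18×31 + 0.13×349 = 166.5900
Highest R₀: strategy I with 311.0600.

311.06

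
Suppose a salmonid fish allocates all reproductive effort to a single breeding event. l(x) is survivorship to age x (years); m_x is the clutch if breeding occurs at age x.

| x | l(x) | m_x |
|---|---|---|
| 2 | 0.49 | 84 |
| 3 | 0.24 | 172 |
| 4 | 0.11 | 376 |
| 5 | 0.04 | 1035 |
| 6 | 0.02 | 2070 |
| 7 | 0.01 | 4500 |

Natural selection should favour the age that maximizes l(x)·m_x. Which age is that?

7

Expected offspring if breeding at age x = l(x) × m_x:
  age 2: 0.49 × 84 = 41.160
  age 3: 0.24 × 172 = 41.280
  age 4: 0.11 × 376 = 41.360
  age 5: 0.04 × 1035 = 41.400
  age 6: 0.02 × 2070 = 41.400
  age 7: 0.01 × 4500 = 45.000
Maximum at age 7 (45.000).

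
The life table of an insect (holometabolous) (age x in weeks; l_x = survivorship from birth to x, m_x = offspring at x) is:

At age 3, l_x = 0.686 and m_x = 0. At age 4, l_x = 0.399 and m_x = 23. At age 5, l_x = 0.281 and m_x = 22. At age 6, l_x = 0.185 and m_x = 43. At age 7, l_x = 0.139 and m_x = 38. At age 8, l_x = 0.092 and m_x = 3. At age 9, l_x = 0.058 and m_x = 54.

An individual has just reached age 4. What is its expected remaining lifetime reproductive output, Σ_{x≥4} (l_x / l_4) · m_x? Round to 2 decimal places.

l_4 = 0.399. Conditional survival from age 4 to x is l_x / l_4.
  x=4: (0.399/0.399) × 23 = 23.0000
  x=5: (0.281/0.399) × 22 = 15.4937
  x=6: (0.185/0.399) × 43 = 19.9373
  x=7: (0.139/0.399) × 38 = 13.2381
  x=8: (0.092/0.399) × 3 = 0.6917
  x=9: (0.058/0.399) × 54 = 7.8496
Sum = 23.0000 + 15.4937 + 19.9373 + 13.2381 + 0.6917 + 7.8496 = 80.2105

80.21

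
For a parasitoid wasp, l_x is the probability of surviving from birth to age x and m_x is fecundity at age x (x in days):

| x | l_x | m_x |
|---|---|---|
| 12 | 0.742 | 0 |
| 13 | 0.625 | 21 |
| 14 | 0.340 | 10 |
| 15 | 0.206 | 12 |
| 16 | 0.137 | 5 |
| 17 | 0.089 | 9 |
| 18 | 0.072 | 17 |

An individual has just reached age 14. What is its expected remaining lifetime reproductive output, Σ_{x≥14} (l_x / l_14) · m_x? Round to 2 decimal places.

l_14 = 0.340. Conditional survival from age 14 to x is l_x / l_14.
  x=14: (0.340/0.340) × 10 = 10.0000
  x=15: (0.206/0.340) × 12 = 7.2706
  x=16: (0.137/0.340) × 5 = 2.0147
  x=17: (0.089/0.340) × 9 = 2.3559
  x=18: (0.072/0.340) × 17 = 3.6000
Sum = 10.0000 + 7.2706 + 2.0147 + 2.3559 + 3.6000 = 25.2412

25.24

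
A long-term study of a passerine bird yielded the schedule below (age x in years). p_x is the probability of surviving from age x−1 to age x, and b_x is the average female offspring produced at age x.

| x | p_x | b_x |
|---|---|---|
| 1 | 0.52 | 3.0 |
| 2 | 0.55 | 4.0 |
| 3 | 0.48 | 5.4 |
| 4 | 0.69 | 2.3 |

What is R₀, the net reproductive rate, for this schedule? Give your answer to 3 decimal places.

Survivorship from birth: l_x = p_1·p_2·…·p_x.
  l_1 = 0.52000
  l_2 = 0.28600
  l_3 = 0.13728
  l_4 = 0.09472
R₀ = Σ l_x b_x:
  age 1: 0.52000 × 3.0 = 1.5600
  age 2: 0.28600 × 4.0 = 1.1440
  age 3: 0.13728 × 5.4 = 0.7413
  age 4: 0.09472 × 2.3 = 0.2179
R₀ = 1.5600 + 1.1440 + 0.7413 + 0.2179 = 3.6632

3.663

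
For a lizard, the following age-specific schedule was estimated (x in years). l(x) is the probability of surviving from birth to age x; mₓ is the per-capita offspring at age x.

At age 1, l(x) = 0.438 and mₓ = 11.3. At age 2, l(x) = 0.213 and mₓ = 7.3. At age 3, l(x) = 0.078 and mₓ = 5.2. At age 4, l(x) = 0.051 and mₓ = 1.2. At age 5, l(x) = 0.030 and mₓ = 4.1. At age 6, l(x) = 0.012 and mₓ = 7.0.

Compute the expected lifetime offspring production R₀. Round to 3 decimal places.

R₀ = Σ l(x) mₓ:
  age 1: 0.438 × 11.3 = 4.9494
  age 2: 0.213 × 7.3 = 1.5549
  age 3: 0.078 × 5.2 = 0.4056
  age 4: 0.051 × 1.2 = 0.0612
  age 5: 0.030 × 4.1 = 0.1230
  age 6: 0.012 × 7.0 = 0.0840
R₀ = 4.9494 + 1.5549 + 0.4056 + 0.0612 + 0.1230 + 0.0840 = 7.1781

7.178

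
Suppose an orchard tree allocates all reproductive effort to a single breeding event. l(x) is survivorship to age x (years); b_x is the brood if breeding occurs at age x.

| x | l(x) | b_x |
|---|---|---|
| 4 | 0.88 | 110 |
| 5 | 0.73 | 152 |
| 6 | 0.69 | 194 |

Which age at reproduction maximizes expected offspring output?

6

Expected offspring if breeding at age x = l(x) × b_x:
  age 4: 0.88 × 110 = 96.800
  age 5: 0.73 × 152 = 110.960
  age 6: 0.69 × 194 = 133.860
Maximum at age 6 (133.860).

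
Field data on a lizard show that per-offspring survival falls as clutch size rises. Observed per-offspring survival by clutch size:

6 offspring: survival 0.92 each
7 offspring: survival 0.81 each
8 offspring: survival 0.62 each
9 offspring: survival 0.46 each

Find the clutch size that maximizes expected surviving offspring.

Expected surviving offspring = c × s(c):
  c=6: 6 × 0.92 = 5.520
  c=7: 7 × 0.81 = 5.670
  c=8: 8 × 0.62 = 4.960
  c=9: 9 × 0.46 = 4.140
Maximum at c = 7 (5.670 surviving offspring).

7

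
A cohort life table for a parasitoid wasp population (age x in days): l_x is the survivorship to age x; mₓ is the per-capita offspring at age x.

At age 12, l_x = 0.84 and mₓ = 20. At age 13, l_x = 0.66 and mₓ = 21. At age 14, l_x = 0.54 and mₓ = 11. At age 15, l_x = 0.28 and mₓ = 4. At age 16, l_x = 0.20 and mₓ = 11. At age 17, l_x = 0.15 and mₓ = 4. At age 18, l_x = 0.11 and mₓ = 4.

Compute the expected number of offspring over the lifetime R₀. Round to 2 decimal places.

40.96

R₀ = Σ l_x mₓ:
  age 12: 0.84 × 20 = 16.8000
  age 13: 0.66 × 21 = 13.8600
  age 14: 0.54 × 11 = 5.9400
  age 15: 0.28 × 4 = 1.1200
  age 16: 0.20 × 11 = 2.2000
  age 17: 0.15 × 4 = 0.6000
  age 18: 0.11 × 4 = 0.4400
R₀ = 16.8000 + 13.8600 + 5.9400 + 1.1200 + 2.2000 + 0.6000 + 0.4400 = 40.9600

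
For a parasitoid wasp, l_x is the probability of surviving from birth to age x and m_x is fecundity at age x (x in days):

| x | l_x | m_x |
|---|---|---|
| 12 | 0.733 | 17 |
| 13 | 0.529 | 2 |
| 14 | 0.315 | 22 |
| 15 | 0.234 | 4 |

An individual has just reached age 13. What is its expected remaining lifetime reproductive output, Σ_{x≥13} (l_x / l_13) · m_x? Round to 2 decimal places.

16.87

l_13 = 0.529. Conditional survival from age 13 to x is l_x / l_13.
  x=13: (0.529/0.529) × 2 = 2.0000
  x=14: (0.315/0.529) × 22 = 13.1002
  x=15: (0.234/0.529) × 4 = 1.7694
Sum = 2.0000 + 13.1002 + 1.7694 = 16.8696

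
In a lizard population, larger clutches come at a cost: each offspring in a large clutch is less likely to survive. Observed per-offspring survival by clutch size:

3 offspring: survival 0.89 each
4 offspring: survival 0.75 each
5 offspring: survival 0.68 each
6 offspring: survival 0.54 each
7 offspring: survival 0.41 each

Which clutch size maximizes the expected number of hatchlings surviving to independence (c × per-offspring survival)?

5

Expected hatchlings surviving to independence = c × s(c):
  c=3: 3 × 0.89 = 2.670
  c=4: 4 × 0.75 = 3.000
  c=5: 5 × 0.68 = 3.400
  c=6: 6 × 0.54 = 3.240
  c=7: 7 × 0.41 = 2.870
Maximum at c = 5 (3.400 hatchlings surviving to independence).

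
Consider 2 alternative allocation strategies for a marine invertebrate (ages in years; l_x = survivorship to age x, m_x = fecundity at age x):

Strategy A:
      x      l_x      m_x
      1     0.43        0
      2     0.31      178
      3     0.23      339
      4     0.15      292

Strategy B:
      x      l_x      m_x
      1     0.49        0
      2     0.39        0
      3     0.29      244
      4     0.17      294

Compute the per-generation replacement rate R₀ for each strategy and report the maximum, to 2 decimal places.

176.95

Strategy A: R₀ = 0.43×0 + 0.31×178 + 0.23×339 + 0.15×292 = 176.9500
Strategy B: R₀ = 0.49×0 + 0.39×0 + 0.29×244 + 0.17×294 = 120.7400
Highest R₀: strategy A with 176.9500.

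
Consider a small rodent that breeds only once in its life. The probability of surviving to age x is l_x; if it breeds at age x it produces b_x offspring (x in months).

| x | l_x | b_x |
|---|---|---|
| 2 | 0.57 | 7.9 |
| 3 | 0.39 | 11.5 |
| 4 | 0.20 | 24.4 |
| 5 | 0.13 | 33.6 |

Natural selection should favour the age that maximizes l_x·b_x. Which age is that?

4

Expected offspring if breeding at age x = l_x × b_x:
  age 2: 0.57 × 7.9 = 4.503
  age 3: 0.39 × 11.5 = 4.485
  age 4: 0.20 × 24.4 = 4.880
  age 5: 0.13 × 33.6 = 4.368
Maximum at age 4 (4.880).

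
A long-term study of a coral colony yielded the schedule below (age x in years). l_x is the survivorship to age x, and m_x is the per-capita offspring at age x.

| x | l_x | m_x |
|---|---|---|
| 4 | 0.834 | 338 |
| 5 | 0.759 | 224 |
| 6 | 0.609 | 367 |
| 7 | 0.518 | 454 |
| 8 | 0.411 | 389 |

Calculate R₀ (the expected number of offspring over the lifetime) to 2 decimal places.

1070.46

R₀ = Σ l_x m_x:
  age 4: 0.834 × 338 = 281.8920
  age 5: 0.759 × 224 = 170.0160
  age 6: 0.609 × 367 = 223.5030
  age 7: 0.518 × 454 = 235.1720
  age 8: 0.411 × 389 = 159.8790
R₀ = 281.8920 + 170.0160 + 223.5030 + 235.1720 + 159.8790 = 1070.4620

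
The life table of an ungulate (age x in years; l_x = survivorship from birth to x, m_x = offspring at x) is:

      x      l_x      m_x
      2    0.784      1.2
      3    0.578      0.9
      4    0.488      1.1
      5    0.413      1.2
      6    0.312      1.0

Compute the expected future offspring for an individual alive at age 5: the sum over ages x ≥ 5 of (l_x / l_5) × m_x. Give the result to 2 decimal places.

1.96

l_5 = 0.413. Conditional survival from age 5 to x is l_x / l_5.
  x=5: (0.413/0.413) × 1.2 = 1.2000
  x=6: (0.312/0.413) × 1.0 = 0.7554
Sum = 1.2000 + 0.7554 = 1.9554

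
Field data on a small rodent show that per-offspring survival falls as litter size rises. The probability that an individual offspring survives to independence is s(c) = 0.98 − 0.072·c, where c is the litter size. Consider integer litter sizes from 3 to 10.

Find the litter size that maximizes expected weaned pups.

Expected weaned pups = c × s(c):
  c=3: 3 × 0.764 = 2.292
  c=4: 4 × 0.692 = 2.768
  c=5: 5 × 0.620 = 3.100
  c=6: 6 × 0.548 = 3.288
  c=7: 7 × 0.476 = 3.332
  c=8: 8 × 0.404 = 3.232
  c=9: 9 × 0.332 = 2.988
  c=10: 10 × 0.260 = 2.600
Maximum at c = 7 (3.332 weaned pups).

7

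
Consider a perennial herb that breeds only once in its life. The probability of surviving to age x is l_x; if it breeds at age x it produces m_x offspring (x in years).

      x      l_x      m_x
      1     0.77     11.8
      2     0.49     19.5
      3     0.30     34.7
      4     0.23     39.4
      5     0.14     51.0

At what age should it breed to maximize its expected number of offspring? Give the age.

Expected offspring if breeding at age x = l_x × m_x:
  age 1: 0.77 × 11.8 = 9.086
  age 2: 0.49 × 19.5 = 9.555
  age 3: 0.30 × 34.7 = 10.410
  age 4: 0.23 × 39.4 = 9.062
  age 5: 0.14 × 51.0 = 7.140
Maximum at age 3 (10.410).

3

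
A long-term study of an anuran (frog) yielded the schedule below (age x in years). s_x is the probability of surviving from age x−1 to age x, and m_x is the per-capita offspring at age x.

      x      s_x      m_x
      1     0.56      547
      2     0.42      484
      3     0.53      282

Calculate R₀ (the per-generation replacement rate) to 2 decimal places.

Survivorship from birth: l_x = s_1·s_2·…·s_x.
  l_1 = 0.56000
  l_2 = 0.23520
  l_3 = 0.12466
R₀ = Σ l_x m_x:
  age 1: 0.56000 × 547 = 306.3200
  age 2: 0.23520 × 484 = 113.8368
  age 3: 0.12466 × 282 = 35.1541
R₀ = 306.3200 + 113.8368 + 35.1541 = 455.3109

455.31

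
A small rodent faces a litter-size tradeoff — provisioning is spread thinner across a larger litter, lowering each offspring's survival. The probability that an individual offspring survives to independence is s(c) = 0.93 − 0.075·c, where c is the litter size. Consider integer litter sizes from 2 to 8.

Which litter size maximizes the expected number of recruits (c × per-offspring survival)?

6

Expected recruits = c × s(c):
  c=2: 2 × 0.780 = 1.560
  c=3: 3 × 0.705 = 2.115
  c=4: 4 × 0.630 = 2.520
  c=5: 5 × 0.555 = 2.775
  c=6: 6 × 0.480 = 2.880
  c=7: 7 × 0.405 = 2.835
  c=8: 8 × 0.330 = 2.640
Maximum at c = 6 (2.880 recruits).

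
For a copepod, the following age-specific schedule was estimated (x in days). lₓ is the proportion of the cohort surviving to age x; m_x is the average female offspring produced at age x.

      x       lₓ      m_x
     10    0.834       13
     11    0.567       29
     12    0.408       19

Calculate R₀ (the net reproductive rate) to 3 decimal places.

R₀ = Σ lₓ m_x:
  age 10: 0.834 × 13 = 10.8420
  age 11: 0.567 × 29 = 16.4430
  age 12: 0.408 × 19 = 7.7520
R₀ = 10.8420 + 16.4430 + 7.7520 = 35.0370

35.037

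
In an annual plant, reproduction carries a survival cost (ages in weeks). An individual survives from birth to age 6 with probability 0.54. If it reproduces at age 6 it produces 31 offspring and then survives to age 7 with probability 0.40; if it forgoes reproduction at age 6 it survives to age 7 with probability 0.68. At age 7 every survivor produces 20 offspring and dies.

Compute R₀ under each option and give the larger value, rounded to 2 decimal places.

21.06

breed at age 6: R₀ = 0.54 × (31 + 0.40 × 20) = 0.54 × 39.0000 = 21.0600
delay to age 7: R₀ = 0.54 × (0.68 × 20) = 0.54 × 13.6000 = 7.3440
Higher: breed at age 6 (21.0600).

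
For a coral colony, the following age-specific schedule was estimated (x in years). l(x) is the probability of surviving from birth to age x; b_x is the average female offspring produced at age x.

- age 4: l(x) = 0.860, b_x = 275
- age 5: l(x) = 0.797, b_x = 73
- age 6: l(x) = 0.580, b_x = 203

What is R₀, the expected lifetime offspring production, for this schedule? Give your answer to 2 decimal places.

412.42

R₀ = Σ l(x) b_x:
  age 4: 0.860 × 275 = 236.5000
  age 5: 0.797 × 73 = 58.1810
  age 6: 0.580 × 203 = 117.7400
R₀ = 236.5000 + 58.1810 + 117.7400 = 412.4210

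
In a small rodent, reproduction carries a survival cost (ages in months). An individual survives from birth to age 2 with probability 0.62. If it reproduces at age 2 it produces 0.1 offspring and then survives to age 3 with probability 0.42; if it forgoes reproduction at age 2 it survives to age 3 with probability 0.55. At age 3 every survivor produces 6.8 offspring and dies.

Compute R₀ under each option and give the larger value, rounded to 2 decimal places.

2.32

breed at age 2: R₀ = 0.62 × (0.1 + 0.42 × 6.8) = 0.62 × 2.9560 = 1.8327
delay to age 3: R₀ = 0.62 × (0.55 × 6.8) = 0.62 × 3.7400 = 2.3188
Higher: delay to age 3 (2.3188).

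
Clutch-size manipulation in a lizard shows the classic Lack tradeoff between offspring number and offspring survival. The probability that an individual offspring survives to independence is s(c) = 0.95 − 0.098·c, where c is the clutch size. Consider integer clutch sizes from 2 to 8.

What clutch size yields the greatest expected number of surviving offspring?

Expected surviving offspring = c × s(c):
  c=2: 2 × 0.754 = 1.508
  c=3: 3 × 0.656 = 1.968
  c=4: 4 × 0.558 = 2.232
  c=5: 5 × 0.460 = 2.300
  c=6: 6 × 0.362 = 2.172
  c=7: 7 × 0.264 = 1.848
  c=8: 8 × 0.166 = 1.328
Maximum at c = 5 (2.300 surviving offspring).

5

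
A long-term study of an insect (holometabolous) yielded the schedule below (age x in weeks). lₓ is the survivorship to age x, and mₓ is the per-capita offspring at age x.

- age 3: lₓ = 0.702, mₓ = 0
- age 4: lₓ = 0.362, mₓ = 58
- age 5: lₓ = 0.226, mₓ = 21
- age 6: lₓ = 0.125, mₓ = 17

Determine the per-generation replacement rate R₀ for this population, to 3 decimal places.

27.867

R₀ = Σ lₓ mₓ:
  age 3: 0.702 × 0 = 0.0000
  age 4: 0.362 × 58 = 20.9960
  age 5: 0.226 × 21 = 4.7460
  age 6: 0.125 × 17 = 2.1250
R₀ = 0.0000 + 20.9960 + 4.7460 + 2.1250 = 27.8670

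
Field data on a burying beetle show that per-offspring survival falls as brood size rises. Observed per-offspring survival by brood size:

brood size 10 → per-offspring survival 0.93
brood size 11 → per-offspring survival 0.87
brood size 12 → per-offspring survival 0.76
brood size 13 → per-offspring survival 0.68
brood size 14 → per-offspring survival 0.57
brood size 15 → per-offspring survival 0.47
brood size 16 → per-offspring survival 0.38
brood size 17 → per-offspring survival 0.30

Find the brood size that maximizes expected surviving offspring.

Expected surviving offspring = c × s(c):
  c=10: 10 × 0.93 = 9.300
  c=11: 11 × 0.87 = 9.570
  c=12: 12 × 0.76 = 9.120
  c=13: 13 × 0.68 = 8.840
  c=14: 14 × 0.57 = 7.980
  c=15: 15 × 0.47 = 7.050
  c=16: 16 × 0.38 = 6.080
  c=17: 17 × 0.30 = 5.100
Maximum at c = 11 (9.570 surviving offspring).

11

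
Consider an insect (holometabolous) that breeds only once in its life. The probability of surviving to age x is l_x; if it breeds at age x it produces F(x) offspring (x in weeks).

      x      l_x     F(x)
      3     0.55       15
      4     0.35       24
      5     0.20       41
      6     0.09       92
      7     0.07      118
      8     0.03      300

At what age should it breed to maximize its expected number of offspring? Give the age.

Expected offspring if breeding at age x = l_x × F(x):
  age 3: 0.55 × 15 = 8.250
  age 4: 0.35 × 24 = 8.400
  age 5: 0.20 × 41 = 8.200
  age 6: 0.09 × 92 = 8.280
  age 7: 0.07 × 118 = 8.260
  age 8: 0.03 × 300 = 9.000
Maximum at age 8 (9.000).

8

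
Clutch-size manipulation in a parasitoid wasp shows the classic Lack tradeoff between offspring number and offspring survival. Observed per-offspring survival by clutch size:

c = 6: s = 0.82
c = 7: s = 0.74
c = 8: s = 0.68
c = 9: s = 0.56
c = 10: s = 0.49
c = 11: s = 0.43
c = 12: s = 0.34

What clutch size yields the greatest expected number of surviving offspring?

8

Expected surviving offspring = c × s(c):
  c=6: 6 × 0.82 = 4.920
  c=7: 7 × 0.74 = 5.180
  c=8: 8 × 0.68 = 5.440
  c=9: 9 × 0.56 = 5.040
  c=10: 10 × 0.49 = 4.900
  c=11: 11 × 0.43 = 4.730
  c=12: 12 × 0.34 = 4.080
Maximum at c = 8 (5.440 surviving offspring).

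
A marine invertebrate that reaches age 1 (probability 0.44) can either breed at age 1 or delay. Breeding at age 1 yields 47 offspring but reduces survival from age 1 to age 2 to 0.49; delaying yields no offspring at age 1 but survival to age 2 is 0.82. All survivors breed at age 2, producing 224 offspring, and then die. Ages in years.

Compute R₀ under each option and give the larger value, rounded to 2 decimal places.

breed at age 1: R₀ = 0.44 × (47 + 0.49 × 224) = 0.44 × 156.7600 = 68.9744
delay to age 2: R₀ = 0.44 × (0.82 × 224) = 0.44 × 183.6800 = 80.8192
Higher: delay to age 2 (80.8192).

80.82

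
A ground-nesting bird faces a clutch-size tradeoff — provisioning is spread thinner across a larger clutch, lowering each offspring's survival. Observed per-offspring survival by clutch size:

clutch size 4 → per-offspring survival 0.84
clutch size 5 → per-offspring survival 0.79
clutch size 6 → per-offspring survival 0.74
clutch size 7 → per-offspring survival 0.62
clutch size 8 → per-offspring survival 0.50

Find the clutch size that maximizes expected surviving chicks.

6

Expected surviving chicks = c × s(c):
  c=4: 4 × 0.84 = 3.360
  c=5: 5 × 0.79 = 3.950
  c=6: 6 × 0.74 = 4.440
  c=7: 7 × 0.62 = 4.340
  c=8: 8 × 0.50 = 4.000
Maximum at c = 6 (4.440 surviving chicks).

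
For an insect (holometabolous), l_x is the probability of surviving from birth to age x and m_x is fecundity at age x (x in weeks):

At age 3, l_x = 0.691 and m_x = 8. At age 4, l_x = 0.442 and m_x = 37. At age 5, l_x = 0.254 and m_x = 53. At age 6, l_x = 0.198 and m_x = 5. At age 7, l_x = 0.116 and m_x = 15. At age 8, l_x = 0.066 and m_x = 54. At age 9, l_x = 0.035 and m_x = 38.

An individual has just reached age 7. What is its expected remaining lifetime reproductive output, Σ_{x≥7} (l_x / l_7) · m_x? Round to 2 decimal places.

l_7 = 0.116. Conditional survival from age 7 to x is l_x / l_7.
  x=7: (0.116/0.116) × 15 = 15.0000
  x=8: (0.066/0.116) × 54 = 30.7241
  x=9: (0.035/0.116) × 38 = 11.4655
Sum = 15.0000 + 30.7241 + 11.4655 = 57.1897

57.19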